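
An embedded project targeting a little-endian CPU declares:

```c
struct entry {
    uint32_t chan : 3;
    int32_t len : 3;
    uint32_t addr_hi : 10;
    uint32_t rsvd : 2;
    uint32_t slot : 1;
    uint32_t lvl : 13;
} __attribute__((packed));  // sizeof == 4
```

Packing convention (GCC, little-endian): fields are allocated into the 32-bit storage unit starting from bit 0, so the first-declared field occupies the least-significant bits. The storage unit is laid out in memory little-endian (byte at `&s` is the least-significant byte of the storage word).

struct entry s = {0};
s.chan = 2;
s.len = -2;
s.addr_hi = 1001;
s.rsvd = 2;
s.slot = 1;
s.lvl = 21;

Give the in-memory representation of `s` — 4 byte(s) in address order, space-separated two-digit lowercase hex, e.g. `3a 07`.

72 fa ae 00

[0+:3] chan=2 & 0x7 = 0x2; word=0x00000002
[3+:3] len=-2 & 0x7 = 0x6; word=0x00000032
[6+:10] addr_hi=1001 & 0x3ff = 0x3e9; word=0x0000fa72
[16+:2] rsvd=2 & 0x3 = 0x2; word=0x0002fa72
[18+:1] slot=1 & 0x1 = 0x1; word=0x0006fa72
[19+:13] lvl=21 & 0x1fff = 0x15; word=0x00aefa72
word = 0x00aefa72 → little-endian bytes:
  [0]=0x72  [1]=0xfa  [2]=0xae  [3]=0x00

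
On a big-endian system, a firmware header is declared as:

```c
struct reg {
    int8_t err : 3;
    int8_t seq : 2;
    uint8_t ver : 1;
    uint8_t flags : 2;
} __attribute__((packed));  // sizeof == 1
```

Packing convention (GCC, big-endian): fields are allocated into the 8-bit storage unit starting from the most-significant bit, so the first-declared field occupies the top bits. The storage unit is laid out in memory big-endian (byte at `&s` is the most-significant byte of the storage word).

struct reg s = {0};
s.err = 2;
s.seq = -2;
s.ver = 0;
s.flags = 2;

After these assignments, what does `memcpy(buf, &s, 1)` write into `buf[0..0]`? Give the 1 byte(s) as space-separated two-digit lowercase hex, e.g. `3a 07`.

52

err:3 = 2 → 0x2 << 5 → word 0x40
seq:2 = -2 → 0x2 << 3 → word 0x50
ver:1 = 0 → 0x0 << 2 → word 0x50
flags:2 = 2 → 0x2 << 0 → word 0x52
word = 0x52 → big-endian bytes:
  [0]=0x52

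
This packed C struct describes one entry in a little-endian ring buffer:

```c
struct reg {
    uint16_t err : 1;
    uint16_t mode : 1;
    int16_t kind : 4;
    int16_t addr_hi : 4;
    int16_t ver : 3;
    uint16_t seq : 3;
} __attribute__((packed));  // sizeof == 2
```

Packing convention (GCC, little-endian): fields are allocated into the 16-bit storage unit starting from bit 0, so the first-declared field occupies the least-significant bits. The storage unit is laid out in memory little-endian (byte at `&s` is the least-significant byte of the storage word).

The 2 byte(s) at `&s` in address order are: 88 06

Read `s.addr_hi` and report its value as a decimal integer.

[0]=0x88 [1]=0x06 (little-endian) → word 0x0688
err [0+:1] = (word>>0) & 0x1 = 0
mode [1+:1] = (word>>1) & 0x1 = 0
kind [2+:4] = (word>>2) & 0xf = 2
addr_hi [6+:4] = (word>>6) & 0xf = 10  ←
ver [10+:3] = (word>>10) & 0x7 = 1
seq [13+:3] = (word>>13) & 0x7 = 0
addr_hi signed 4b, MSB=1: 10 - 16 = -6

-6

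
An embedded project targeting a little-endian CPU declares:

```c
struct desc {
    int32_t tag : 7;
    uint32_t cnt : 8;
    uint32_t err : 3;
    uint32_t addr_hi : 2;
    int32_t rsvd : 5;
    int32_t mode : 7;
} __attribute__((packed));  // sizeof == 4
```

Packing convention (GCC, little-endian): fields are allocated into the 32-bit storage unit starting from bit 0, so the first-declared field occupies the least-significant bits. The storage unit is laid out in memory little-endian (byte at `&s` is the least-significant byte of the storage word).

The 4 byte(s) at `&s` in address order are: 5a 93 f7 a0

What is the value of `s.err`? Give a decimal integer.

[0]=0x5a [1]=0x93 [2]=0xf7 [3]=0xa0 (little-endian) → word 0xa0f7935a
tag:7 @ bit 0 → (0xa0f7935a>>0)&0x7f = 0x5a
cnt:8 @ bit 7 → (0xa0f7935a>>7)&0xff = 0x26
err:3 @ bit 15 → (0xa0f7935a>>15)&0x7 = 0x7  ←
addr_hi:2 @ bit 18 → (0xa0f7935a>>18)&0x3 = 0x1
rsvd:5 @ bit 20 → (0xa0f7935a>>20)&0x1f = 0xf
mode:7 @ bit 25 → (0xa0f7935a>>25)&0x7f = 0x50

7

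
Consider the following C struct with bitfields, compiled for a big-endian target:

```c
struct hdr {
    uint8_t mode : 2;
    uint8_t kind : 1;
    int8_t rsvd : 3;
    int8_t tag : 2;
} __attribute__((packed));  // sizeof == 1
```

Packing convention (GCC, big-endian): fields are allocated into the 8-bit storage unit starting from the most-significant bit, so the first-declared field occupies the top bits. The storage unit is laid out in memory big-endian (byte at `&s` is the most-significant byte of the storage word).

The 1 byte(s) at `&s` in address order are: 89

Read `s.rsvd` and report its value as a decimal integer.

2

[0]=0x89 (big-endian) → word 0x89
mode:2 @ bit 6 → (0x89>>6)&0x3 = 0x2
kind:1 @ bit 5 → (0x89>>5)&0x1 = 0x0
rsvd:3 @ bit 2 → (0x89>>2)&0x7 = 0x2  ←
tag:2 @ bit 0 → (0x89>>0)&0x3 = 0x1
rsvd signed 3b, MSB=0: value = 2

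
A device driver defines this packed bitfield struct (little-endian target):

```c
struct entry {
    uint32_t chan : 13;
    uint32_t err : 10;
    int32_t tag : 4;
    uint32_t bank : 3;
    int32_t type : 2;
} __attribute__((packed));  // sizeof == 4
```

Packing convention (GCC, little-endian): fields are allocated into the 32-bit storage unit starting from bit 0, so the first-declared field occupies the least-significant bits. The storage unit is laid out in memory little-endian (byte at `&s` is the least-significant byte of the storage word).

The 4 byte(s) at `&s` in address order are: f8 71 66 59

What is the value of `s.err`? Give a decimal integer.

[0]=0xf8 [1]=0x71 [2]=0x66 [3]=0x59 (little-endian) → word 0x596671f8
chan:13 @ bit 0 → (0x596671f8>>0)&0x1fff = 0x11f8
err:10 @ bit 13 → (0x596671f8>>13)&0x3ff = 0x333  ←
tag:4 @ bit 23 → (0x596671f8>>23)&0xf = 0x2
bank:3 @ bit 27 → (0x596671f8>>27)&0x7 = 0x3
type:2 @ bit 30 → (0x596671f8>>30)&0x3 = 0x1

819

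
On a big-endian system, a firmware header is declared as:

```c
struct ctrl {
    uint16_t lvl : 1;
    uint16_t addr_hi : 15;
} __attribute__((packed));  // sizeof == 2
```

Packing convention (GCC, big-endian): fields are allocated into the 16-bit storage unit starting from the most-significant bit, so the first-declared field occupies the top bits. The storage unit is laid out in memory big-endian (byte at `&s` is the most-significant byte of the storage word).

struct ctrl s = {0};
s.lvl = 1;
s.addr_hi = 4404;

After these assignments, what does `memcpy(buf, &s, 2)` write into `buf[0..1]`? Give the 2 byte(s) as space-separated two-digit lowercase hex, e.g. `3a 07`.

lvl (1b) val=1 bits=0x1 at bit 15: 0x8000
addr_hi (15b) val=4404 bits=0x1134 at bit 0: 0x9134
word = 0x9134 → big-endian bytes:
  [0]=0x91  [1]=0x34

91 34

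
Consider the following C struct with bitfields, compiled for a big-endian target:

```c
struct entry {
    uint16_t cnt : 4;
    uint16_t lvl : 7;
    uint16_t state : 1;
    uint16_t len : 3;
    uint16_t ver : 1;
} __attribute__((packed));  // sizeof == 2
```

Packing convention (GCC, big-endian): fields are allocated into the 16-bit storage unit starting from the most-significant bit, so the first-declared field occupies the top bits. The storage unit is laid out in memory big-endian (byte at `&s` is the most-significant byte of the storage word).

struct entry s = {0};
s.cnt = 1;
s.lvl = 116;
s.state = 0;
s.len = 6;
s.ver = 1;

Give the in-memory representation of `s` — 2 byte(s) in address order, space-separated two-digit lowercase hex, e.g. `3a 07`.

1e 8d

[12+:4] cnt=1 & 0xf = 0x1; word=0x1000
[5+:7] lvl=116 & 0x7f = 0x74; word=0x1e80
[4+:1] state=0 & 0x1 = 0x0; word=0x1e80
[1+:3] len=6 & 0x7 = 0x6; word=0x1e8c
[0+:1] ver=1 & 0x1 = 0x1; word=0x1e8d
word = 0x1e8d → big-endian bytes:
  [0]=0x1e  [1]=0x8d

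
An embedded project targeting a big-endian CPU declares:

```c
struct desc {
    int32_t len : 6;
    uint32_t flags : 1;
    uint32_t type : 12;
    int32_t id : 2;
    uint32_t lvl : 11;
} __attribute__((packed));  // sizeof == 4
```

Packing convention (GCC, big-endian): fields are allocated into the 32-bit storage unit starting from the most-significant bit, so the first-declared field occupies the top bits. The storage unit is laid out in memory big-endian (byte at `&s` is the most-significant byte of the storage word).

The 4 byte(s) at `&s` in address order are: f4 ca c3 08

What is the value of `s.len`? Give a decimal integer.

[0]=0xf4 [1]=0xca [2]=0xc3 [3]=0x08 (big-endian) → word 0xf4cac308
len [26+:6] = (word>>26) & 0x3f = 61  ←
flags [25+:1] = (word>>25) & 0x1 = 0
type [13+:12] = (word>>13) & 0xfff = 1622
id [11+:2] = (word>>11) & 0x3 = 0
lvl [0+:11] = (word>>0) & 0x7ff = 776
len signed 6b, MSB=1: 61 - 64 = -3

-3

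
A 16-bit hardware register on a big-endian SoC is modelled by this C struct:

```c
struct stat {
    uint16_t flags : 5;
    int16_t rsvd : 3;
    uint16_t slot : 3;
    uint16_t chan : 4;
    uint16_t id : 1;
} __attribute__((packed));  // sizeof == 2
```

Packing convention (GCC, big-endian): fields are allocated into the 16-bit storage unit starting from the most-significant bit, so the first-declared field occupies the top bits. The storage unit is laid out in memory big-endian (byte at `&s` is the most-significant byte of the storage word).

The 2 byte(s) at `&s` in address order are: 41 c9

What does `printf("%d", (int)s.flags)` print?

8

[0]=0x41 [1]=0xc9 (big-endian) → word 0x41c9
flags [11+:5] = (word>>11) & 0x1f = 8  ←
rsvd [8+:3] = (word>>8) & 0x7 = 1
slot [5+:3] = (word>>5) & 0x7 = 6
chan [1+:4] = (word>>1) & 0xf = 4
id [0+:1] = (word>>0) & 0x1 = 1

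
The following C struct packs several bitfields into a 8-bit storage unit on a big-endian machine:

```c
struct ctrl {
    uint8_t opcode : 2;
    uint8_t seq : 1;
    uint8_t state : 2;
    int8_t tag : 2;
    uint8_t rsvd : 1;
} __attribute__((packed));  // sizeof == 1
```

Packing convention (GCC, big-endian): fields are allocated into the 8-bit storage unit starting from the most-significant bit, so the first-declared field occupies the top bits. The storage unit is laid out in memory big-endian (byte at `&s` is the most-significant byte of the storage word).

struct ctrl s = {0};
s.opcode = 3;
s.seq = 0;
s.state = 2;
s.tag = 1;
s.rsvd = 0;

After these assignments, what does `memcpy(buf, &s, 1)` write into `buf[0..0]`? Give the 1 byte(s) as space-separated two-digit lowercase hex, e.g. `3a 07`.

opcode:2 = 3 → 0x3 << 6 → word 0xc0
seq:1 = 0 → 0x0 << 5 → word 0xc0
state:2 = 2 → 0x2 << 3 → word 0xd0
tag:2 = 1 → 0x1 << 1 → word 0xd2
rsvd:1 = 0 → 0x0 << 0 → word 0xd2
word = 0xd2 → big-endian bytes:
  [0]=0xd2

d2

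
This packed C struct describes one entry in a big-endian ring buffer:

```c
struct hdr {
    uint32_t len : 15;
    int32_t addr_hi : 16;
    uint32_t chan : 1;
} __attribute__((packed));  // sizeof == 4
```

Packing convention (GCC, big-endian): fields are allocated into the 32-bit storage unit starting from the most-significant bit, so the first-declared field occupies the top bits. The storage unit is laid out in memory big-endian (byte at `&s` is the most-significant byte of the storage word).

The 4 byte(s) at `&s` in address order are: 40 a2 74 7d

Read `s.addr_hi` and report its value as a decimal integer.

[0]=0x40 [1]=0xa2 [2]=0x74 [3]=0x7d (big-endian) → word 0x40a2747d
len:15 @ bit 17 → (0x40a2747d>>17)&0x7fff = 0x2051
addr_hi:16 @ bit 1 → (0x40a2747d>>1)&0xffff = 0x3a3e  ←
chan:1 @ bit 0 → (0x40a2747d>>0)&0x1 = 0x1
addr_hi signed 16b, MSB=0: value = 14910

14910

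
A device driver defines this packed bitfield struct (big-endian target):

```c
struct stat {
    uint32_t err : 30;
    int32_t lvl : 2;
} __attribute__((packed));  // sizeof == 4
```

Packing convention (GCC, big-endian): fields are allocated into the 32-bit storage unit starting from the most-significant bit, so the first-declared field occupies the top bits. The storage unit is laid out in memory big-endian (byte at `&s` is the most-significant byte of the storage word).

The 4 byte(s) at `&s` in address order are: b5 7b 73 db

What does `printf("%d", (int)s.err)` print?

761191670

[0]=0xb5 [1]=0x7b [2]=0x73 [3]=0xdb (big-endian) → word 0xb57b73db
err [2+:30] = (word>>2) & 0x3fffffff = 761191670  ←
lvl [0+:2] = (word>>0) & 0x3 = 3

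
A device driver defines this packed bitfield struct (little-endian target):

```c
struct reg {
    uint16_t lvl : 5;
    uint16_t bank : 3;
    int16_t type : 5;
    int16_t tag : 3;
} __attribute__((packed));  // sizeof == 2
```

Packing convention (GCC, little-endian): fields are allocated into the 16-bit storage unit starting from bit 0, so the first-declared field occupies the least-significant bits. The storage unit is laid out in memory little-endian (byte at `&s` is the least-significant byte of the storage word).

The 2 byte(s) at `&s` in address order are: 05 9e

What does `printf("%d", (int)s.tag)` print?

[0]=0x05 [1]=0x9e (little-endian) → word 0x9e05
lvl:5 @ bit 0 → (0x9e05>>0)&0x1f = 0x5
bank:3 @ bit 5 → (0x9e05>>5)&0x7 = 0x0
type:5 @ bit 8 → (0x9e05>>8)&0x1f = 0x1e
tag:3 @ bit 13 → (0x9e05>>13)&0x7 = 0x4  ←
tag signed 3b, MSB=1: 4 - 8 = -4

-4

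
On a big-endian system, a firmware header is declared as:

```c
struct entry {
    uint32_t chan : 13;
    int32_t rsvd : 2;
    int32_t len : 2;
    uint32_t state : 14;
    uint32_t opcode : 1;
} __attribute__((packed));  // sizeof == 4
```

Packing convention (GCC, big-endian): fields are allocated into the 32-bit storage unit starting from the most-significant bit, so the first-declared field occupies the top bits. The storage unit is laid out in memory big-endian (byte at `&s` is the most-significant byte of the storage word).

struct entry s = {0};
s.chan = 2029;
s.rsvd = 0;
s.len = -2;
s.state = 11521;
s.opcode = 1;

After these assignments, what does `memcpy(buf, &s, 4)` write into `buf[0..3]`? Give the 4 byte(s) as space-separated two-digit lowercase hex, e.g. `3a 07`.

[19+:13] chan=2029 & 0x1fff = 0x7ed; word=0x3f680000
[17+:2] rsvd=0 & 0x3 = 0x0; word=0x3f680000
[15+:2] len=-2 & 0x3 = 0x2; word=0x3f690000
[1+:14] state=11521 & 0x3fff = 0x2d01; word=0x3f695a02
[0+:1] opcode=1 & 0x1 = 0x1; word=0x3f695a03
word = 0x3f695a03 → big-endian bytes:
  [0]=0x3f  [1]=0x69  [2]=0x5a  [3]=0x03

3f 69 5a 03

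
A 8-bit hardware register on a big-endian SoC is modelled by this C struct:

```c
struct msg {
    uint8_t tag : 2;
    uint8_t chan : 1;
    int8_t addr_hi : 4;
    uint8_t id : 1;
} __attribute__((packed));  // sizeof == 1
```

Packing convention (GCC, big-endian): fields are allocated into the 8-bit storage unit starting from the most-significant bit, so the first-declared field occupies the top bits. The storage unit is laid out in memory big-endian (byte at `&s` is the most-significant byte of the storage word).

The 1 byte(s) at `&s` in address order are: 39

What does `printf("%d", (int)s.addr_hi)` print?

-4

[0]=0x39 (big-endian) → word 0x39
tag:2 @ bit 6 → (0x39>>6)&0x3 = 0x0
chan:1 @ bit 5 → (0x39>>5)&0x1 = 0x1
addr_hi:4 @ bit 1 → (0x39>>1)&0xf = 0xc  ←
id:1 @ bit 0 → (0x39>>0)&0x1 = 0x1
addr_hi signed 4b, MSB=1: 12 - 16 = -4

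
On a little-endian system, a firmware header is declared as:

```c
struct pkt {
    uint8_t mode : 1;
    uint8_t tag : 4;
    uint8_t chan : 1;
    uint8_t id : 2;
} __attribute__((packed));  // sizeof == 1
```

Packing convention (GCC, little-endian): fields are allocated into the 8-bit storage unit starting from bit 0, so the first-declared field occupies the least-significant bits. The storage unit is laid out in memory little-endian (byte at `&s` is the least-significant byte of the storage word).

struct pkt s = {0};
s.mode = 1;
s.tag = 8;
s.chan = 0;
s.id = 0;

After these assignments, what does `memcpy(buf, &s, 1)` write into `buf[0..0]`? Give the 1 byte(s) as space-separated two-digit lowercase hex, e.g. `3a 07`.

mode:1 = 1 → 0x1 << 0 → word 0x01
tag:4 = 8 → 0x8 << 1 → word 0x11
chan:1 = 0 → 0x0 << 5 → word 0x11
id:2 = 0 → 0x0 << 6 → word 0x11
word = 0x11 → little-endian bytes:
  [0]=0x11

11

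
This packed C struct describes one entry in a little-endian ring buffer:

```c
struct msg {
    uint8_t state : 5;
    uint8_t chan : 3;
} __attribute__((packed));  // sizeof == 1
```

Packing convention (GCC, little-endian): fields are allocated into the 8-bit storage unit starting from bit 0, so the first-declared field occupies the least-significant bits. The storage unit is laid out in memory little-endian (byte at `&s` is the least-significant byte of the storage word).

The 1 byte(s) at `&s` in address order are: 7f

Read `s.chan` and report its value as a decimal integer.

3

[0]=0x7f (little-endian) → word 0x7f
state [0+:5] = (word>>0) & 0x1f = 31
chan [5+:3] = (word>>5) & 0x7 = 3  ←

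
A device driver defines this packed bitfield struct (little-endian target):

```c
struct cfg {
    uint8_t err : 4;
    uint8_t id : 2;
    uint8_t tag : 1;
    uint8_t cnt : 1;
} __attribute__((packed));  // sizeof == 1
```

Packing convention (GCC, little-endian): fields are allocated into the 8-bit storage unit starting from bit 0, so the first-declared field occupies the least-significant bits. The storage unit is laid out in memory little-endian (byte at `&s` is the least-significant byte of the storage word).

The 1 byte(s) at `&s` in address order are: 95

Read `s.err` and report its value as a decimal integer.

[0]=0x95 (little-endian) → word 0x95
err:4 @ bit 0 → (0x95>>0)&0xf = 0x5  ←
id:2 @ bit 4 → (0x95>>4)&0x3 = 0x1
tag:1 @ bit 6 → (0x95>>6)&0x1 = 0x0
cnt:1 @ bit 7 → (0x95>>7)&0x1 = 0x1

5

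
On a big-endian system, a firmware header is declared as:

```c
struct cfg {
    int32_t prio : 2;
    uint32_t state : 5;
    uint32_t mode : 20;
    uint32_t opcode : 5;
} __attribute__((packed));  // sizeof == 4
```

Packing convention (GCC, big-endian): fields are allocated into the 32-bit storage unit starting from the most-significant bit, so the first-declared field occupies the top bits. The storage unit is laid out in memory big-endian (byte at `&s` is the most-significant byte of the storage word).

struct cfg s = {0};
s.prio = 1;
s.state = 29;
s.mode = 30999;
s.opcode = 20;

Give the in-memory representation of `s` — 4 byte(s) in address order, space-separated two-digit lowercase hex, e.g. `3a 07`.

prio:2 = 1 → 0x1 << 30 → word 0x40000000
state:5 = 29 → 0x1d << 25 → word 0x7a000000
mode:20 = 30999 → 0x7917 << 5 → word 0x7a0f22e0
opcode:5 = 20 → 0x14 << 0 → word 0x7a0f22f4
word = 0x7a0f22f4 → big-endian bytes:
  [0]=0x7a  [1]=0x0f  [2]=0x22  [3]=0xf4

7a 0f 22 f4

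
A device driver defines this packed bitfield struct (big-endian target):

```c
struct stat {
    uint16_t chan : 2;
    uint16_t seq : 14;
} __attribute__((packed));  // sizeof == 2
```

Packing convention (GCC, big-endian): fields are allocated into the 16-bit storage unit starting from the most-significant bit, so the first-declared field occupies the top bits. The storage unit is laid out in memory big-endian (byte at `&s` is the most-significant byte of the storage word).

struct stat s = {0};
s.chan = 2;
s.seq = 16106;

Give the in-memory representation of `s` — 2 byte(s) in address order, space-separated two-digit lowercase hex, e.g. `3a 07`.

[14+:2] chan=2 & 0x3 = 0x2; word=0x8000
[0+:14] seq=16106 & 0x3fff = 0x3eea; word=0xbeea
word = 0xbeea → big-endian bytes:
  [0]=0xbe  [1]=0xea

be ea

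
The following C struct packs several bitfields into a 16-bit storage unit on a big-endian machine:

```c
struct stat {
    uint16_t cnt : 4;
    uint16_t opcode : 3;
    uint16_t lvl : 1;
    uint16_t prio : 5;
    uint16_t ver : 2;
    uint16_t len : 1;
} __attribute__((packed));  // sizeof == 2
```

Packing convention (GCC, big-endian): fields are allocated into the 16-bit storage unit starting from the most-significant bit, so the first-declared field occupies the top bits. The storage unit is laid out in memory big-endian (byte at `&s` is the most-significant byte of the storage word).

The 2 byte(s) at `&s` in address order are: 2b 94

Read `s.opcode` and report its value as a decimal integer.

5

[0]=0x2b [1]=0x94 (big-endian) → word 0x2b94
cnt:4 @ bit 12 → (0x2b94>>12)&0xf = 0x2
opcode:3 @ bit 9 → (0x2b94>>9)&0x7 = 0x5  ←
lvl:1 @ bit 8 → (0x2b94>>8)&0x1 = 0x1
prio:5 @ bit 3 → (0x2b94>>3)&0x1f = 0x12
ver:2 @ bit 1 → (0x2b94>>1)&0x3 = 0x2
len:1 @ bit 0 → (0x2b94>>0)&0x1 = 0x0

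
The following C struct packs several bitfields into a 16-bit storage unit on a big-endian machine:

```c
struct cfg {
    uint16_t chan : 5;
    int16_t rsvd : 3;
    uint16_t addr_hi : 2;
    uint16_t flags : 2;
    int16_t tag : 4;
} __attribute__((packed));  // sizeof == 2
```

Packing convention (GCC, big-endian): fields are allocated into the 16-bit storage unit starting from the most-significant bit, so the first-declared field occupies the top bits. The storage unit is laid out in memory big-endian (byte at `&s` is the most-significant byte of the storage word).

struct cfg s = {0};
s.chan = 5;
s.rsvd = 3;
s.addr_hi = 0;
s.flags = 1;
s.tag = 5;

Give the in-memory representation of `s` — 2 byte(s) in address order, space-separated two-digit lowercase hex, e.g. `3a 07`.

chan (5b) val=5 bits=0x5 at bit 11: 0x2800
rsvd (3b) val=3 bits=0x3 at bit 8: 0x2b00
addr_hi (2b) val=0 bits=0x0 at bit 6: 0x2b00
flags (2b) val=1 bits=0x1 at bit 4: 0x2b10
tag (4b) val=5 bits=0x5 at bit 0: 0x2b15
word = 0x2b15 → big-endian bytes:
  [0]=0x2b  [1]=0x15

2b 15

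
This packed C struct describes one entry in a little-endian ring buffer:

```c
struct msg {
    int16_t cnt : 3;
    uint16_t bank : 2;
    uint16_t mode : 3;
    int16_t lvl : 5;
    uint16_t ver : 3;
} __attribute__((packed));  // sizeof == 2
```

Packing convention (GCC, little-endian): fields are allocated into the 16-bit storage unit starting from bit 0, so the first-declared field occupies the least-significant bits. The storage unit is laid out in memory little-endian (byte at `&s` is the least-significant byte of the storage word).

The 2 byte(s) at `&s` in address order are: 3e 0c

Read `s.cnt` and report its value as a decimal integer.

[0]=0x3e [1]=0x0c (little-endian) → word 0x0c3e
cnt:3 @ bit 0 → (0x0c3e>>0)&0x7 = 0x6  ←
bank:2 @ bit 3 → (0x0c3e>>3)&0x3 = 0x3
mode:3 @ bit 5 → (0x0c3e>>5)&0x7 = 0x1
lvl:5 @ bit 8 → (0x0c3e>>8)&0x1f = 0xc
ver:3 @ bit 13 → (0x0c3e>>13)&0x7 = 0x0
cnt signed 3b, MSB=1: 6 - 8 = -2

-2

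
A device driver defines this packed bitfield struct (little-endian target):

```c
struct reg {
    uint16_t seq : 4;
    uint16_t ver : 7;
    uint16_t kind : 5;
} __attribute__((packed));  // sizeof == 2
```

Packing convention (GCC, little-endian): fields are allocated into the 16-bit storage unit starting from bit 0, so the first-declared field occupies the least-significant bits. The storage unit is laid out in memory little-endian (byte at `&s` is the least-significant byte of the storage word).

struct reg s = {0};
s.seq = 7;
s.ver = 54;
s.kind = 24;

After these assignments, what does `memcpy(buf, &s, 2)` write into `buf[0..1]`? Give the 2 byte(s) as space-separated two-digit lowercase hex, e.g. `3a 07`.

[0+:4] seq=7 & 0xf = 0x7; word=0x0007
[4+:7] ver=54 & 0x7f = 0x36; word=0x0367
[11+:5] kind=24 & 0x1f = 0x18; word=0xc367
word = 0xc367 → little-endian bytes:
  [0]=0x67  [1]=0xc3

67 c3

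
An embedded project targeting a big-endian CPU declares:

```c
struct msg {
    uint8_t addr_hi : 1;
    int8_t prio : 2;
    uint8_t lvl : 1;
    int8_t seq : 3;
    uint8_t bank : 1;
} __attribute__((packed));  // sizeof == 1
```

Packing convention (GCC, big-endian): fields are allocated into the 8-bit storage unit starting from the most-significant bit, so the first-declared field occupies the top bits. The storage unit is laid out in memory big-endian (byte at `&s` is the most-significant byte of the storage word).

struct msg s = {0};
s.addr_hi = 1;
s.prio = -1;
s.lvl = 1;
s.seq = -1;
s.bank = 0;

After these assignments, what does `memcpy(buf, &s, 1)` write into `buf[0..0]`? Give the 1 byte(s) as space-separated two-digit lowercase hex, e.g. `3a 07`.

addr_hi (1b) val=1 bits=0x1 at bit 7: 0x80
prio (2b) val=-1 bits=0x3 at bit 5: 0xe0
lvl (1b) val=1 bits=0x1 at bit 4: 0xf0
seq (3b) val=-1 bits=0x7 at bit 1: 0xfe
bank (1b) val=0 bits=0x0 at bit 0: 0xfe
word = 0xfe → big-endian bytes:
  [0]=0xfe

fe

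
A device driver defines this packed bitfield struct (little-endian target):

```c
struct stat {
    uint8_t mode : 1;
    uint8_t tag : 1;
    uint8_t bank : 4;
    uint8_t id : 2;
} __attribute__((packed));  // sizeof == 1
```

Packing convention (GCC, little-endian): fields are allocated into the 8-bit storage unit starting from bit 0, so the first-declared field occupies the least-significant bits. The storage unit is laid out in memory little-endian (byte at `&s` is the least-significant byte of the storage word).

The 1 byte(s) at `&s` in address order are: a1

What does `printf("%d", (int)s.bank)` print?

8

[0]=0xa1 (little-endian) → word 0xa1
mode [0+:1] = (word>>0) & 0x1 = 1
tag [1+:1] = (word>>1) & 0x1 = 0
bank [2+:4] = (word>>2) & 0xf = 8  ←
id [6+:2] = (word>>6) & 0x3 = 2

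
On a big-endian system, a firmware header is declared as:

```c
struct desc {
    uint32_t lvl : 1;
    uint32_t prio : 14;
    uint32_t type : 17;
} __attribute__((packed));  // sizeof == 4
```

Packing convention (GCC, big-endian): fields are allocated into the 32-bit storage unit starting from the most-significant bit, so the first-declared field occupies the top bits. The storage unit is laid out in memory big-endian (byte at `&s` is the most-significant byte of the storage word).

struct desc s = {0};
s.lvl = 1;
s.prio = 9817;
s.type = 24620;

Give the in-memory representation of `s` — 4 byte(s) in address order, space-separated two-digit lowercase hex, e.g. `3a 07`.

cc b2 60 2c

lvl (1b) val=1 bits=0x1 at bit 31: 0x80000000
prio (14b) val=9817 bits=0x2659 at bit 17: 0xccb20000
type (17b) val=24620 bits=0x602c at bit 0: 0xccb2602c
word = 0xccb2602c → big-endian bytes:
  [0]=0xcc  [1]=0xb2  [2]=0x60  [3]=0x2c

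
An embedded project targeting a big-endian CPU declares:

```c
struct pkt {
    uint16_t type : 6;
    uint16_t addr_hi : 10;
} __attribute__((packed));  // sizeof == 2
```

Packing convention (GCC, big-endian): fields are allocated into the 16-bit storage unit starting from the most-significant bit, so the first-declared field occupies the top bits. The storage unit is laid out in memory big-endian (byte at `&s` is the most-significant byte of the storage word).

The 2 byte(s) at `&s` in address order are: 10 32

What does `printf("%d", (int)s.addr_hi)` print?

50

[0]=0x10 [1]=0x32 (big-endian) → word 0x1032
type:6 @ bit 10 → (0x1032>>10)&0x3f = 0x4
addr_hi:10 @ bit 0 → (0x1032>>0)&0x3ff = 0x32  ←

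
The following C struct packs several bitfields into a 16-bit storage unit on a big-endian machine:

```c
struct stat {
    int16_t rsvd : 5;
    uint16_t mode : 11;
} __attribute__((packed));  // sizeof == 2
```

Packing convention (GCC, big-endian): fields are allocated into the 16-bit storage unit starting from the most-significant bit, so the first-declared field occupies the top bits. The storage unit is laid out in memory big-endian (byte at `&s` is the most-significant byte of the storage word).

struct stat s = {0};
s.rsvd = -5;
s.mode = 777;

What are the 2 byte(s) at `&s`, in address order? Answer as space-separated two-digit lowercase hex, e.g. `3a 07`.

rsvd (5b) val=-5 bits=0x1b at bit 11: 0xd800
mode (11b) val=777 bits=0x309 at bit 0: 0xdb09
word = 0xdb09 → big-endian bytes:
  [0]=0xdb  [1]=0x09

db 09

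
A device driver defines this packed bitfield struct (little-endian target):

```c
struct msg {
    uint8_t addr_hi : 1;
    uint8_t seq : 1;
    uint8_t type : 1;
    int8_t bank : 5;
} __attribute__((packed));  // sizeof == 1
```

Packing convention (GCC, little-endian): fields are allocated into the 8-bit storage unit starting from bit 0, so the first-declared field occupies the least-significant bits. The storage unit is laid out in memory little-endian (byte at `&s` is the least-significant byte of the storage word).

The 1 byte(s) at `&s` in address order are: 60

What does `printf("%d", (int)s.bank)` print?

[0]=0x60 (little-endian) → word 0x60
addr_hi [0+:1] = (word>>0) & 0x1 = 0
seq [1+:1] = (word>>1) & 0x1 = 0
type [2+:1] = (word>>2) & 0x1 = 0
bank [3+:5] = (word>>3) & 0x1f = 12  ←
bank signed 5b, MSB=0: value = 12

12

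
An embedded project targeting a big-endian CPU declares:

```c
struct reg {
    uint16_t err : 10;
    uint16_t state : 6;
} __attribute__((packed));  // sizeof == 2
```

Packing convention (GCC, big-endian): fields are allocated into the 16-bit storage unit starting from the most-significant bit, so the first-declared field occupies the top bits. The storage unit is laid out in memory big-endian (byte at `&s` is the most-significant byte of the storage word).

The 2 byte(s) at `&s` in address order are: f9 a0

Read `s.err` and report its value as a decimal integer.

998

[0]=0xf9 [1]=0xa0 (big-endian) → word 0xf9a0
err [6+:10] = (word>>6) & 0x3ff = 998  ←
state [0+:6] = (word>>0) & 0x3f = 32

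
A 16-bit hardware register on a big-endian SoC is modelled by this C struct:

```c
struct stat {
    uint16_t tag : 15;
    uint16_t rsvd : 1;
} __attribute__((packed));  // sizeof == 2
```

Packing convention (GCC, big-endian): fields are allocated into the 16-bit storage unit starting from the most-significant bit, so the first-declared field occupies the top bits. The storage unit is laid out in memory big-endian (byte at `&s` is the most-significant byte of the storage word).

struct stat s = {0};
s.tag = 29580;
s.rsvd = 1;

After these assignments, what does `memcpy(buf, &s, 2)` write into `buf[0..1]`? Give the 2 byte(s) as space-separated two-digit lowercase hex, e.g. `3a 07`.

e7 19

tag (15b) val=29580 bits=0x738c at bit 1: 0xe718
rsvd (1b) val=1 bits=0x1 at bit 0: 0xe719
word = 0xe719 → big-endian bytes:
  [0]=0xe7  [1]=0x19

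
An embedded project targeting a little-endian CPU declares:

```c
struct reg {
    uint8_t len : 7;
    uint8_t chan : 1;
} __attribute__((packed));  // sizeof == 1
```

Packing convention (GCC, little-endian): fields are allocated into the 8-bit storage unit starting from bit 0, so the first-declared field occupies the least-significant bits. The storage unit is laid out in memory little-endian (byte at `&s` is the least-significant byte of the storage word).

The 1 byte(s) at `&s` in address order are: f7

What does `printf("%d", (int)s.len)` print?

[0]=0xf7 (little-endian) → word 0xf7
len:7 @ bit 0 → (0xf7>>0)&0x7f = 0x77  ←
chan:1 @ bit 7 → (0xf7>>7)&0x1 = 0x1

119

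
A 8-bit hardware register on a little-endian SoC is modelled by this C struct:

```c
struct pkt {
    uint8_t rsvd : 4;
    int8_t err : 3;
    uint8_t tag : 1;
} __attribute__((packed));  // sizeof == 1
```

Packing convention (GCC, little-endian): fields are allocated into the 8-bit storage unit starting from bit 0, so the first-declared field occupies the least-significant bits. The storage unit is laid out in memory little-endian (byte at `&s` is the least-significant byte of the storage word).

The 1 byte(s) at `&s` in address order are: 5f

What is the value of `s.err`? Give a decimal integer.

[0]=0x5f (little-endian) → word 0x5f
rsvd:4 @ bit 0 → (0x5f>>0)&0xf = 0xf
err:3 @ bit 4 → (0x5f>>4)&0x7 = 0x5  ←
tag:1 @ bit 7 → (0x5f>>7)&0x1 = 0x0
err signed 3b, MSB=1: 5 - 8 = -3

-3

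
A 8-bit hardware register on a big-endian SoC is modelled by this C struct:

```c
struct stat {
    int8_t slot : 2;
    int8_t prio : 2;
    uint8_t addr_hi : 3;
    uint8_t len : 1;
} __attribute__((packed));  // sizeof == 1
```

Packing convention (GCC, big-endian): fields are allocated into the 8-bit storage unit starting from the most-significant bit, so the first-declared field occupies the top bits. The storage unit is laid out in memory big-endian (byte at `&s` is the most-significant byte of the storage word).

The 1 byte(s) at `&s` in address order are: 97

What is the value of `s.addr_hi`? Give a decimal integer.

3

[0]=0x97 (big-endian) → word 0x97
slot [6+:2] = (word>>6) & 0x3 = 2
prio [4+:2] = (word>>4) & 0x3 = 1
addr_hi [1+:3] = (word>>1) & 0x7 = 3  ←
len [0+:1] = (word>>0) & 0x1 = 1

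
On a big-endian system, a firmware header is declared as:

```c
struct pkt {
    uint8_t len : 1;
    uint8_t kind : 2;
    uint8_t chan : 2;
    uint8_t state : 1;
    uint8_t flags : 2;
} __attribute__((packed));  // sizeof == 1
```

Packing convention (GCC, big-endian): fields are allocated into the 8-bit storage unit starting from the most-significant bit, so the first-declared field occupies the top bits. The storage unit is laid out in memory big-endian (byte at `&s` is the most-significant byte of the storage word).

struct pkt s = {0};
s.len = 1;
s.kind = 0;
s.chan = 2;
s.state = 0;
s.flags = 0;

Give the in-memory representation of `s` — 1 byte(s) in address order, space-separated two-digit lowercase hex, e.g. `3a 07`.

90

[7+:1] len=1 & 0x1 = 0x1; word=0x80
[5+:2] kind=0 & 0x3 = 0x0; word=0x80
[3+:2] chan=2 & 0x3 = 0x2; word=0x90
[2+:1] state=0 & 0x1 = 0x0; word=0x90
[0+:2] flags=0 & 0x3 = 0x0; word=0x90
word = 0x90 → big-endian bytes:
  [0]=0x90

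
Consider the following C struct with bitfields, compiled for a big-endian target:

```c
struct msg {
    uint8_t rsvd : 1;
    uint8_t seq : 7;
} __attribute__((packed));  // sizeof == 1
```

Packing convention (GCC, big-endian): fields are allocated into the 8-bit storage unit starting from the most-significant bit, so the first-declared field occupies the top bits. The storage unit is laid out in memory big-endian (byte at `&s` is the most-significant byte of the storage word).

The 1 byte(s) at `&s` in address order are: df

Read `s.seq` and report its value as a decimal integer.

95

[0]=0xdf (big-endian) → word 0xdf
rsvd:1 @ bit 7 → (0xdf>>7)&0x1 = 0x1
seq:7 @ bit 0 → (0xdf>>0)&0x7f = 0x5f  ←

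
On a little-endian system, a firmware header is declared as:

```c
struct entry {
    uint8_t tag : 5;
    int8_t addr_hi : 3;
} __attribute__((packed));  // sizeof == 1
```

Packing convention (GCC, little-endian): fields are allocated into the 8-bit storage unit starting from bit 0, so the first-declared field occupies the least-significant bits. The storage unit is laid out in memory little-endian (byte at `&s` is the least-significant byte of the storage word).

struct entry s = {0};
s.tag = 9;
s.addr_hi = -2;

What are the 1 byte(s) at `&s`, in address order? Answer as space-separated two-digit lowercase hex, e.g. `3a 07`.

c9

tag:5 = 9 → 0x9 << 0 → word 0x09
addr_hi:3 = -2 → 0x6 << 5 → word 0xc9
word = 0xc9 → little-endian bytes:
  [0]=0xc9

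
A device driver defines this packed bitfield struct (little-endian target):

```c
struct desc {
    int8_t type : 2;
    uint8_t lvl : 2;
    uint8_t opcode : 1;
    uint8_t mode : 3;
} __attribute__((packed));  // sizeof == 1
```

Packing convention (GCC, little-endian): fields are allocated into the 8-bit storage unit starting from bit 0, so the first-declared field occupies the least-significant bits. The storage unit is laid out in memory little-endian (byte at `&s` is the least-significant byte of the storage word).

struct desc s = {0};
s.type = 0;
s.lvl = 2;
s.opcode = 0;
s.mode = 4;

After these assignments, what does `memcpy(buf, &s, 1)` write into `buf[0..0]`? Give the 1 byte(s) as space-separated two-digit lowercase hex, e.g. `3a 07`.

88

type:2 = 0 → 0x0 << 0 → word 0x00
lvl:2 = 2 → 0x2 << 2 → word 0x08
opcode:1 = 0 → 0x0 << 4 → word 0x08
mode:3 = 4 → 0x4 << 5 → word 0x88
word = 0x88 → little-endian bytes:
  [0]=0x88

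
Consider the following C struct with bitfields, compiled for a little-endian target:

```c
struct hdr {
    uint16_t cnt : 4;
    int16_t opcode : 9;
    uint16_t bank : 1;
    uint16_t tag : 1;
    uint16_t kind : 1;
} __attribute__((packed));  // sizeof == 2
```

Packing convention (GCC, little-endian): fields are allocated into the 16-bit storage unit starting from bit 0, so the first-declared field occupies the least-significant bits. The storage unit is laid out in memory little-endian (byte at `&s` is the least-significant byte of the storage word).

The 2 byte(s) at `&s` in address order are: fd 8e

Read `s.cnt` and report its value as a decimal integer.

13

[0]=0xfd [1]=0x8e (little-endian) → word 0x8efd
cnt:4 @ bit 0 → (0x8efd>>0)&0xf = 0xd  ←
opcode:9 @ bit 4 → (0x8efd>>4)&0x1ff = 0xef
bank:1 @ bit 13 → (0x8efd>>13)&0x1 = 0x0
tag:1 @ bit 14 → (0x8efd>>14)&0x1 = 0x0
kind:1 @ bit 15 → (0x8efd>>15)&0x1 = 0x1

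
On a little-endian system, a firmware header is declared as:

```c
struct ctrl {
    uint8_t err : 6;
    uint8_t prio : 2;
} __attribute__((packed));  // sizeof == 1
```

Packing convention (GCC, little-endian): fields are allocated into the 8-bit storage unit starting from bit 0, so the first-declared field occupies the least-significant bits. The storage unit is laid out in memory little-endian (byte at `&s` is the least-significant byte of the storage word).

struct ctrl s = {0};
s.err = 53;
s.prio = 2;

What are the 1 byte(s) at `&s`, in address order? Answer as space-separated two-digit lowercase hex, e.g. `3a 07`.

[0+:6] err=53 & 0x3f = 0x35; word=0x35
[6+:2] prio=2 & 0x3 = 0x2; word=0xb5
word = 0xb5 → little-endian bytes:
  [0]=0xb5

b5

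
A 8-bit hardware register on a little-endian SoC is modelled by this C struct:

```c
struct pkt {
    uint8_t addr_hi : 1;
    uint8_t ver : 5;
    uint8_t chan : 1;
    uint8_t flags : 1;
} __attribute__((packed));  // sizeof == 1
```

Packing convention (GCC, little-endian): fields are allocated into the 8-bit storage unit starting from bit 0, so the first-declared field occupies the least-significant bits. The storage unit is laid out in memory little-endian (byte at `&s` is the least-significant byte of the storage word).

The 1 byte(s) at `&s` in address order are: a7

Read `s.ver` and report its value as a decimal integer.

[0]=0xa7 (little-endian) → word 0xa7
addr_hi [0+:1] = (word>>0) & 0x1 = 1
ver [1+:5] = (word>>1) & 0x1f = 19  ←
chan [6+:1] = (word>>6) & 0x1 = 0
flags [7+:1] = (word>>7) & 0x1 = 1

19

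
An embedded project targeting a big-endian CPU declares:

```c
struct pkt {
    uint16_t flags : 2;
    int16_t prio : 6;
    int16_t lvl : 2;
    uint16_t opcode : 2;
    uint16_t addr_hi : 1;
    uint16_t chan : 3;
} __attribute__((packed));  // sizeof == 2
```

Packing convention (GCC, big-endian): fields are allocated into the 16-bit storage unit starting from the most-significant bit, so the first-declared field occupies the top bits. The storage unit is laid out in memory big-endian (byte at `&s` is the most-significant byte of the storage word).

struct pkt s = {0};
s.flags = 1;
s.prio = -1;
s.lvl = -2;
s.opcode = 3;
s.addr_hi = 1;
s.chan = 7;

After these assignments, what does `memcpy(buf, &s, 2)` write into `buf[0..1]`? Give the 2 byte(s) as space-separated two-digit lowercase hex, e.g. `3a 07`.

7f bf

flags:2 = 1 → 0x1 << 14 → word 0x4000
prio:6 = -1 → 0x3f << 8 → word 0x7f00
lvl:2 = -2 → 0x2 << 6 → word 0x7f80
opcode:2 = 3 → 0x3 << 4 → word 0x7fb0
addr_hi:1 = 1 → 0x1 << 3 → word 0x7fb8
chan:3 = 7 → 0x7 << 0 → word 0x7fbf
word = 0x7fbf → big-endian bytes:
  [0]=0x7f  [1]=0xbf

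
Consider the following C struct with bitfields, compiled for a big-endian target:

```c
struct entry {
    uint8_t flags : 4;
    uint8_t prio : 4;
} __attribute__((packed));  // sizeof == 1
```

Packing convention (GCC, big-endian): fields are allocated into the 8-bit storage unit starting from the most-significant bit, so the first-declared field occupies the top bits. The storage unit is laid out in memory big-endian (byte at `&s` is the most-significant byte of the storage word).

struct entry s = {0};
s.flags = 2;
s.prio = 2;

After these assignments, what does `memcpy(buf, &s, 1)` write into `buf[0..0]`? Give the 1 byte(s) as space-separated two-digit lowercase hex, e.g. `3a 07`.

22

flags:4 = 2 → 0x2 << 4 → word 0x20
prio:4 = 2 → 0x2 << 0 → word 0x22
word = 0x22 → big-endian bytes:
  [0]=0x22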